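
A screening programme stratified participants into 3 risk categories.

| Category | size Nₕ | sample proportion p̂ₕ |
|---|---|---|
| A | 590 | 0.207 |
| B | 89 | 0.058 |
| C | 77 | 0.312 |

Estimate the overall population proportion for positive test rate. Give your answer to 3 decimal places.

0.200

N = 590 + 89 + 77 = 756.
Overall proportion = Σ (Nₕ/N)·p̂ₕ.
Σ Nₕp̂ₕ = 122.13 + 5.162 + 24.024 = 151.316.
151.316 / 756 = 0.20015... → 0.200.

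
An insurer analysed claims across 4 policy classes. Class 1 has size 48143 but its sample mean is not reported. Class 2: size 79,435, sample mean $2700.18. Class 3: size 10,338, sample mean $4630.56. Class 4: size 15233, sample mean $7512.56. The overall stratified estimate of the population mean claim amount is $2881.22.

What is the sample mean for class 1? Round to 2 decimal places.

1338.88

N = 48143 + 79435 + 10338 + 15233 = 153149.
Overall total = μ·N = 2881.22·153149 = 441255961.78.
Subtract the known strata: 79435·2700.18 + 10338·4630.56 + 15233·7512.56 = 376798354.06.
Remaining total for class 1: 441255961.78 − 376798354.06 = 64457607.72.
Divide by its size: 64457607.72 / 48143 = 1338.8781... → 1338.88.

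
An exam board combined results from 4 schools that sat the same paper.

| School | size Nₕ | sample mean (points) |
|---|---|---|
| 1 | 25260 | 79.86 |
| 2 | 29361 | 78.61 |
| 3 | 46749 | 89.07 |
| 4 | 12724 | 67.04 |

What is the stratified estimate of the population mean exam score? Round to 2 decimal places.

81.88

x̄_st = (Σ Nₕx̄ₕ) / (Σ Nₕ) = (25260·79.86 + 29361·78.61 + 46749·89.07 + 12724·67.04) / 114094
= 9342282.2 / 114094 = 81.8823... → 81.88.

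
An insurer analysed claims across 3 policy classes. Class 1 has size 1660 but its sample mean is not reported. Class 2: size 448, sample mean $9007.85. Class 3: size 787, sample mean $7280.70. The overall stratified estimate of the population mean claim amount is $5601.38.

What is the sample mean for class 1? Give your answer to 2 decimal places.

3885.88

Σ Nₕx̄ₕ = N·μ, so 1660·x̄_1 = 2895·5601.38 − (448·9007.85 + 787·7280.70).
= 16215995.1 − 9765427.7 = 6450567.4.
x̄_1 = 6450567.4 / 1660 = 3885.8840... → 3885.88.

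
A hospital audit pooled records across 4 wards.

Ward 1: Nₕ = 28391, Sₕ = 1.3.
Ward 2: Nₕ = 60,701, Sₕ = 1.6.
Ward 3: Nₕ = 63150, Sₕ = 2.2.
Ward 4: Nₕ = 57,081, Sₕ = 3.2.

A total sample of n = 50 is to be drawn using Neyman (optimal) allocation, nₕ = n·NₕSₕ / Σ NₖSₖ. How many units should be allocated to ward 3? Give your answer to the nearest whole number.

15

Σ NₕSₕ = 28391·1.3 + 60701·1.6 + 63150·2.2 + 57081·3.2 = 455619.1.
Share for 3: 138930/455619.1 = 0.30493.
n_3 = 50 × 0.30493 = 15.246... → 15.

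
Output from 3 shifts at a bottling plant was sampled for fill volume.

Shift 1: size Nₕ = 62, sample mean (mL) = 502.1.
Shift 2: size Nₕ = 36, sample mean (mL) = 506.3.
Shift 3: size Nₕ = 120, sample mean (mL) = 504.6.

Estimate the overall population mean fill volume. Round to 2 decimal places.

504.17

N = 218; weights Wₕ = Nₕ/N = (0.2844, 0.1651, 0.5505).
x̄_st = Σ Wₕ·x̄ₕ = 0.2844·502.1 + 0.1651·506.3 + 0.5505·504.6 ≈ 504.1697...
→ 504.17.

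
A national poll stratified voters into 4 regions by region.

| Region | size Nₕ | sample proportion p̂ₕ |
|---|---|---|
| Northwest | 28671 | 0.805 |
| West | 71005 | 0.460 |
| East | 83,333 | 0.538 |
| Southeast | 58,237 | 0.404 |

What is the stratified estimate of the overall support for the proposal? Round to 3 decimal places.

N = 28671 + 71005 + 83333 + 58237 = 241246.
Overall proportion = Σ (Nₕ/N)·p̂ₕ.
Σ Nₕp̂ₕ = 23080.155 + 32662.3 + 44833.154 + 23527.748 = 124103.357.
124103.357 / 241246 = 0.51443... → 0.514.

0.514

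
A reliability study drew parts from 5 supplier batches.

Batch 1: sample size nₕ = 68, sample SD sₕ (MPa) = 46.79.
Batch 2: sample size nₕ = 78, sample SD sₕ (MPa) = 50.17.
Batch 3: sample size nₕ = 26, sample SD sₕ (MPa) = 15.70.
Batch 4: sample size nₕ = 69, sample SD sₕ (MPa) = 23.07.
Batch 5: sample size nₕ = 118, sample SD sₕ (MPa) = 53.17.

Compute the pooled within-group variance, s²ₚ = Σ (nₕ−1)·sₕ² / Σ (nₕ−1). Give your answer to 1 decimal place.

1: (68−1)·46.79² = 67·2189.3041 = 146683.3747
2: (78−1)·50.17² = 77·2517.0289 = 193811.2253
3: (26−1)·15.70² = 25·246.49 = 6162.25
4: (69−1)·23.07² = 68·532.2249 = 36191.2932
5: (118−1)·53.17² = 117·2827.0489 = 330764.7213
Numerator = 713612.8645; denominator = Σ(nₕ−1) = 354.
s²ₚ = 713612.8645/354 = 2015.856... → 2015.9.

2015.9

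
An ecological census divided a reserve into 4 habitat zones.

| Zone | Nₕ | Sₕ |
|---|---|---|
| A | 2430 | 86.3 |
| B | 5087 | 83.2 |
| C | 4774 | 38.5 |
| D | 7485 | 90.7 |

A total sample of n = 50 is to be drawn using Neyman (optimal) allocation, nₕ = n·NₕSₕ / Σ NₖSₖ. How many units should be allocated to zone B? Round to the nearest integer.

14

Σ NₕSₕ = 2430·86.3 + 5087·83.2 + 4774·38.5 + 7485·90.7 = 1495635.9.
Share for B: 423238.4/1495635.9 = 0.28298.
n_B = 50 × 0.28298 = 14.149... → 14.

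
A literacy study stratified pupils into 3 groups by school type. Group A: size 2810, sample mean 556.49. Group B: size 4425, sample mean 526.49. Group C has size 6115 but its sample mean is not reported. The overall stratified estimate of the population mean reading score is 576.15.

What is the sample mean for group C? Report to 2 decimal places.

Σ Nₕx̄ₕ = N·μ, so 6115·x̄_C = 13350·576.15 − (2810·556.49 + 4425·526.49).
= 7691602.5 − 3893455.15 = 3798147.35.
x̄_C = 3798147.35 / 6115 = 621.1198... → 621.12.

621.12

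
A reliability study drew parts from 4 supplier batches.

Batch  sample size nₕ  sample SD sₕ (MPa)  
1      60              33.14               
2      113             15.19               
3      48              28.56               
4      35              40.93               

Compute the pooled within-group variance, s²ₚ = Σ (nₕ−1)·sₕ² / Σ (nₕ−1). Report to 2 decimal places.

Degrees of freedom: 59 + 112 + 47 + 34 = 252.
Σ(nₕ−1)sₕ² = 59·1098.2596 + 112·230.7361 + 47·815.6736 + 34·1675.2649 = 185935.4254.
s²ₚ = 185935.4254 / 252 = 737.8390... → 737.84.

737.84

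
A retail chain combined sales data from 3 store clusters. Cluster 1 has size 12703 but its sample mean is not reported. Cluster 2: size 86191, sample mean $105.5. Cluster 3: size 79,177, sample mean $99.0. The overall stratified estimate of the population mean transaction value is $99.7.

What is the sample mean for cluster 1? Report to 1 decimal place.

64.7

N = 12703 + 86191 + 79177 = 178071.
Overall total = μ·N = 99.7·178071 = 17753678.7.
Subtract the known strata: 86191·105.5 + 79177·99.0 = 16931673.5.
Remaining total for cluster 1: 17753678.7 − 16931673.5 = 822005.2.
Divide by its size: 822005.2 / 12703 = 64.710... → 64.7.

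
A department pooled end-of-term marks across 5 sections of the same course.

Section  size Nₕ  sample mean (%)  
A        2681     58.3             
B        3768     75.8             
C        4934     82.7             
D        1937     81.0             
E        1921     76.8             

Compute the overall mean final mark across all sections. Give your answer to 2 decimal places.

N = 15241; weights Wₕ = Nₕ/N = (0.1759, 0.2472, 0.3237, 0.1271, 0.1260).
x̄_st = Σ Wₕ·x̄ₕ = 0.1759·58.3 + 0.2472·75.8 + 0.3237·82.7 + 0.1271·81.0 + 0.1260·76.8 ≈ 75.7423...
→ 75.74.

75.74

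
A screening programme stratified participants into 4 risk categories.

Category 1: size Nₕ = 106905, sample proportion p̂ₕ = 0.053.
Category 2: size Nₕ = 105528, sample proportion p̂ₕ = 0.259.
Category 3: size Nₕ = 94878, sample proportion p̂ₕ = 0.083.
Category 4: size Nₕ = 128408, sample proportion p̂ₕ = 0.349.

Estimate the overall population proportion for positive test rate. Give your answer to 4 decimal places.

0.1967

Wₕ = Nₕ/N with N = 435719: 0.2454, 0.2422, 0.2178, 0.2947.
p̂_st = 0.2454·0.053 + 0.2422·0.259 + 0.2178·0.083 + 0.2947·0.349 ≈ 0.196657... → 0.1967.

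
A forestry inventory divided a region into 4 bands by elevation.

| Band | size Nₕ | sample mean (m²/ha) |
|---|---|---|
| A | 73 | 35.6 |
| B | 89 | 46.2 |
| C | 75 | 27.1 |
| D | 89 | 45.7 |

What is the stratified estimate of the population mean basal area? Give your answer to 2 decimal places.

N = 73 + 89 + 75 + 89 = 326.
The stratified mean weights each stratum mean by its population share Nₕ/N.
Σ Nₕx̄ₕ = 73·35.6 + 89·46.2 + 75·27.1 + 89·45.7 = 2598.8 + 4111.8 + 2032.5 + 4067.3 = 12810.4.
Divide by N: 12810.4 / 326 = 39.2957... → 39.30.

39.30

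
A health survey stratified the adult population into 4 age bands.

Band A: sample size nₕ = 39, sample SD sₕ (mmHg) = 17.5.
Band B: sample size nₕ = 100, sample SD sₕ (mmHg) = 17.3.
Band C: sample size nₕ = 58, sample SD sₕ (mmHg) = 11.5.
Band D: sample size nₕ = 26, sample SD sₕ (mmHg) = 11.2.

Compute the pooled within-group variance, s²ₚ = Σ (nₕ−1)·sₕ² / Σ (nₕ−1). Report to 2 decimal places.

Degrees of freedom: 38 + 99 + 57 + 25 = 219.
Σ(nₕ−1)sₕ² = 38·306.25 + 99·299.29 + 57·132.25 + 25·125.44 = 51941.46.
s²ₚ = 51941.46 / 219 = 237.1756... → 237.18.

237.18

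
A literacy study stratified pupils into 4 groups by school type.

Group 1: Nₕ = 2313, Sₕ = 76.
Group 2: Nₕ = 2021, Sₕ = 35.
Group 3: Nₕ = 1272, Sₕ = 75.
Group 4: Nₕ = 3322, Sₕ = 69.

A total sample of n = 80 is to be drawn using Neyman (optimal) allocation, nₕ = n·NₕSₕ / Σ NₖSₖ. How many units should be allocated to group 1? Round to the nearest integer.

25

1: NₕSₕ = 2313·76 = 175788
2: NₕSₕ = 2021·35 = 70735
3: NₕSₕ = 1272·75 = 95400
4: NₕSₕ = 3322·69 = 229218
Σ NₕSₕ = 571141.
n_1 = 80·175788/571141 = 24.623... → 25.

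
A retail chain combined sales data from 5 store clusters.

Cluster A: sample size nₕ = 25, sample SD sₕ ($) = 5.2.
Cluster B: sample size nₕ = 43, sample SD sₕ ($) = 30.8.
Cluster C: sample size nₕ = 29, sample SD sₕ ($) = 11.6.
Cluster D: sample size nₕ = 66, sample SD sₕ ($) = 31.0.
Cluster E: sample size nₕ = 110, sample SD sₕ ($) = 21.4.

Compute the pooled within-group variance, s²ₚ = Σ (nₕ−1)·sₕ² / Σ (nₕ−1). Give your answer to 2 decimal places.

584.49

Degrees of freedom: 24 + 42 + 28 + 65 + 109 = 268.
Σ(nₕ−1)sₕ² = 24·27.04 + 42·948.64 + 28·134.56 + 65·961 + 109·457.96 = 156642.16.
s²ₚ = 156642.16 / 268 = 584.4857... → 584.49.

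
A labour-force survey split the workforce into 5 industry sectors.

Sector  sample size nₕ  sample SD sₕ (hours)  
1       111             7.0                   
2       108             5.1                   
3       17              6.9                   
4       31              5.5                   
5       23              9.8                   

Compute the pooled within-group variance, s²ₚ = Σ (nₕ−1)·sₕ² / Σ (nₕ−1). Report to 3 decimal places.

1: (111−1)·7.0² = 110·49 = 5390
2: (108−1)·5.1² = 107·26.01 = 2783.07
3: (17−1)·6.9² = 16·47.61 = 761.76
4: (31−1)·5.5² = 30·30.25 = 907.5
5: (23−1)·9.8² = 22·96.04 = 2112.88
Numerator = 11955.21; denominator = Σ(nₕ−1) = 285.
s²ₚ = 11955.21/285 = 41.94811... → 41.948.

41.948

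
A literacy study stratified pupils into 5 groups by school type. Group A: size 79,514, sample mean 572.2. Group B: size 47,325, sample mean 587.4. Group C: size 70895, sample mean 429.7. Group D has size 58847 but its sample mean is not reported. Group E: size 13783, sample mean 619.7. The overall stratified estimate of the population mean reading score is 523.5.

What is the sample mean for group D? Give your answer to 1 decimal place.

Σ Nₕx̄ₕ = N·μ, so 58847·x̄_D = 270364·523.5 − (79514·572.2 + 47325·587.4 + 70895·429.7 + 13783·619.7).
= 141535554 − 112301522.4 = 29234031.6.
x̄_D = 29234031.6 / 58847 = 496.780... → 496.8.

496.8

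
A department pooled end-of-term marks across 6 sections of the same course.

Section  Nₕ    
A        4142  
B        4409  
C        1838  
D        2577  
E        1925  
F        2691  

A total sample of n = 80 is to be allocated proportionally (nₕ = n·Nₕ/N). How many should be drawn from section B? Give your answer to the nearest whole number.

Share of section B = 4409/17582 = 0.25077.
Allocate 80 × 0.25077 = 20.061... → 20.

20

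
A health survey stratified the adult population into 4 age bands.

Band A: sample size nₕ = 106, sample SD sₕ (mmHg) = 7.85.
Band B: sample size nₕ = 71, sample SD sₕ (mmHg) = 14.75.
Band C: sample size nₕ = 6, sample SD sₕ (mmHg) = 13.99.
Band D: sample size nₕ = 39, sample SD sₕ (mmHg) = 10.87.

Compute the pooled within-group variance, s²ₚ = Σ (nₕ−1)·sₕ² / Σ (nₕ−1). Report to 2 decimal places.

Degrees of freedom: 105 + 70 + 5 + 38 = 218.
Σ(nₕ−1)sₕ² = 105·61.6225 + 70·217.5625 + 5·195.7201 + 38·118.1569 = 27168.3002.
s²ₚ = 27168.3002 / 218 = 124.6252... → 124.63.

124.63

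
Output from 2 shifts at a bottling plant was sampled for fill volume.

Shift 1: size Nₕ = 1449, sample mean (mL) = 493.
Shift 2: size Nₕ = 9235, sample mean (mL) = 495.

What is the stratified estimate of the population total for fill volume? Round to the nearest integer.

Estimate total by summing Nₕ·x̄ₕ over strata.
1449·493 + 9235·495 = 714357 + 4571325 = 5285682.

5285682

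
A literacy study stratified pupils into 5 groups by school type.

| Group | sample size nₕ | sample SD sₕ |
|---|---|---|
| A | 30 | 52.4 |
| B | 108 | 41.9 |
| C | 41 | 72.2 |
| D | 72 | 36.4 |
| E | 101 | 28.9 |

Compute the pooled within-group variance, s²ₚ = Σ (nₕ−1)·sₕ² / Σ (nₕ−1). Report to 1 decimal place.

A: (30−1)·52.4² = 29·2745.76 = 79627.04
B: (108−1)·41.9² = 107·1755.61 = 187850.27
C: (41−1)·72.2² = 40·5212.84 = 208513.6
D: (72−1)·36.4² = 71·1324.96 = 94072.16
E: (101−1)·28.9² = 100·835.21 = 83521
Numerator = 653584.07; denominator = Σ(nₕ−1) = 347.
s²ₚ = 653584.07/347 = 1883.528... → 1883.5.

1883.5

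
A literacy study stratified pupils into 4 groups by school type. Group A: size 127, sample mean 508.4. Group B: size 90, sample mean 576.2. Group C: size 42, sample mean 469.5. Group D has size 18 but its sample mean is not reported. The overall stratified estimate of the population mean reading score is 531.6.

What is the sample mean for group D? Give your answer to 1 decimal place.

N = 127 + 90 + 42 + 18 = 277.
Overall total = μ·N = 531.6·277 = 147253.2.
Subtract the known strata: 127·508.4 + 90·576.2 + 42·469.5 = 136143.8.
Remaining total for group D: 147253.2 − 136143.8 = 11109.4.
Divide by its size: 11109.4 / 18 = 617.189... → 617.2.

617.2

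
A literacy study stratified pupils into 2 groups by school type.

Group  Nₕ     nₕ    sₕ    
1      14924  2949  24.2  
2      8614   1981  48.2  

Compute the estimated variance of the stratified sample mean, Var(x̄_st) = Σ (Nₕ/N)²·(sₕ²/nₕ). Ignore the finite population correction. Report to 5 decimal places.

N = 23538; Wₕ = Nₕ/N.
group 1: (14924/23538)²·24.2²/2949 = 0.07983390
group 2: (8614/23538)²·48.2²/1981 = 0.15706529
Sum = 0.23689919 → 0.23690.

0.23690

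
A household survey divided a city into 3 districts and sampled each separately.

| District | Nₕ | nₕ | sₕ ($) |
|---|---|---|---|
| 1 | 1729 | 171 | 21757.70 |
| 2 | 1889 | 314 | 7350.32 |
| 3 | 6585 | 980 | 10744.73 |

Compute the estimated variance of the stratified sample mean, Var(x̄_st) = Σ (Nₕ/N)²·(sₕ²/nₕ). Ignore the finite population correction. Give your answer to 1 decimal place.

N = 10203; Wₕ = Nₕ/N.
district 1: (1729/10203)²·21757.70²/171 = 79499.4404
district 2: (1889/10203)²·7350.32²/314 = 5897.8129
district 3: (6585/10203)²·10744.73²/980 = 49070.5271
Sum = 134467.7803 → 134467.8.

134467.8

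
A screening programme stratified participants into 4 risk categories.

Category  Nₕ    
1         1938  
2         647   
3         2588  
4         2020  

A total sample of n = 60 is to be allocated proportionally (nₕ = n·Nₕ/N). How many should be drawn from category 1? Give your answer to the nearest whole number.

16

Share of category 1 = 1938/7193 = 0.26943.
Allocate 60 × 0.26943 = 16.166... → 16.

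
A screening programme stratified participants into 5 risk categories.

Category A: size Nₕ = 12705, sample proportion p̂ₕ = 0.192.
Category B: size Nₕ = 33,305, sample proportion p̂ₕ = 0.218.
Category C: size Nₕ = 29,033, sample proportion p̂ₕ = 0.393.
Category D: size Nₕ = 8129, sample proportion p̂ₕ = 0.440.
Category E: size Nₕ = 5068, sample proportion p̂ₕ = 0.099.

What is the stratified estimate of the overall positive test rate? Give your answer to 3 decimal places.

0.285

Wₕ = Nₕ/N with N = 88240: 0.1440, 0.3774, 0.3290, 0.0921, 0.0574.
p̂_st = 0.1440·0.192 + 0.3774·0.218 + 0.3290·0.393 + 0.0921·0.440 + 0.0574·0.099 ≈ 0.28545... → 0.285.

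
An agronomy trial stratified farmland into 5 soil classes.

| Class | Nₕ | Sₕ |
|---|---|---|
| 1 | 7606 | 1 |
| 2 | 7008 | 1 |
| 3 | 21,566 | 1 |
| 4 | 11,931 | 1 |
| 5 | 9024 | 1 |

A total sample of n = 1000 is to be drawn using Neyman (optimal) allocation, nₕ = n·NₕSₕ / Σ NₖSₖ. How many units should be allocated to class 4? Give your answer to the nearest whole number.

Σ NₕSₕ = 7606·1 + 7008·1 + 21566·1 + 11931·1 + 9024·1 = 57135.
Share for 4: 11931/57135 = 0.20882.
n_4 = 1000 × 0.20882 = 208.821... → 209.

209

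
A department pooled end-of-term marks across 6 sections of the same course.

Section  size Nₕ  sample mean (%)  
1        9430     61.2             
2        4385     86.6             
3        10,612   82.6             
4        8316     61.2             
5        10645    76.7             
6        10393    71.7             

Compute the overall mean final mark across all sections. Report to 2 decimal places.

N = 53781; weights Wₕ = Nₕ/N = (0.1753, 0.0815, 0.1973, 0.1546, 0.1979, 0.1932).
x̄_st = Σ Wₕ·x̄ₕ = 0.1753·61.2 + 0.0815·86.6 + 0.1973·82.6 + 0.1546·61.2 + 0.1979·76.7 + 0.1932·71.7 ≈ 72.5906...
→ 72.59.

72.59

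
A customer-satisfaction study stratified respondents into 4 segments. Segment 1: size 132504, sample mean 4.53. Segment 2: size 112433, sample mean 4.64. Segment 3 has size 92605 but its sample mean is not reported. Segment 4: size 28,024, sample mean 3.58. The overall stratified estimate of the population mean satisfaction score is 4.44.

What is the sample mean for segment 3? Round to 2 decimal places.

Σ Nₕx̄ₕ = N·μ, so 92605·x̄_3 = 365566·4.44 − (132504·4.53 + 112433·4.64 + 28024·3.58).
= 1623113.04 − 1222258.16 = 400854.88.
x̄_3 = 400854.88 / 92605 = 4.3287... → 4.33.

4.33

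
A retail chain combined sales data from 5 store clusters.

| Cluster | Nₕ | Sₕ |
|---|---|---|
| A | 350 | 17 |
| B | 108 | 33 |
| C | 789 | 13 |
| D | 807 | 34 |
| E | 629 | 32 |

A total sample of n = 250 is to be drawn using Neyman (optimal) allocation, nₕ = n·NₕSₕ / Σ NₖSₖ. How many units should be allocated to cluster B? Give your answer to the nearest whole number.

Σ NₕSₕ = 350·17 + 108·33 + 789·13 + 807·34 + 629·32 = 67337.
Share for B: 3564/67337 = 0.05293.
n_B = 250 × 0.05293 = 13.232... → 13.

13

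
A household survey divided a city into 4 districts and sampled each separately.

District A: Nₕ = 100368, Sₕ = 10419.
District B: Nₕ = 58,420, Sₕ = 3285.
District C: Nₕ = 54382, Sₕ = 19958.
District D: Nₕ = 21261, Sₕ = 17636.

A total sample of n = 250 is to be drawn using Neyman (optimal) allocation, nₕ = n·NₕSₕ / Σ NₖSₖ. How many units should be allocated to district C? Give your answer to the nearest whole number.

A: NₕSₕ = 100368·10419 = 1045734192
B: NₕSₕ = 58420·3285 = 191909700
C: NₕSₕ = 54382·19958 = 1085355956
D: NₕSₕ = 21261·17636 = 374958996
Σ NₕSₕ = 2697958844.
n_C = 250·1085355956/2697958844 = 100.572... → 101.

101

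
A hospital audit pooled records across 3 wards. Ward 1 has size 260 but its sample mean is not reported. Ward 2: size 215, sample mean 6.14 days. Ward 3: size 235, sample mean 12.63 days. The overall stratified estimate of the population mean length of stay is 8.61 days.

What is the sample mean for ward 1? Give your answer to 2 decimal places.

7.02

N = 260 + 215 + 235 = 710.
Overall total = μ·N = 8.61·710 = 6113.1.
Subtract the known strata: 215·6.14 + 235·12.63 = 4288.15.
Remaining total for ward 1: 6113.1 − 4288.15 = 1824.95.
Divide by its size: 1824.95 / 260 = 7.0190... → 7.02.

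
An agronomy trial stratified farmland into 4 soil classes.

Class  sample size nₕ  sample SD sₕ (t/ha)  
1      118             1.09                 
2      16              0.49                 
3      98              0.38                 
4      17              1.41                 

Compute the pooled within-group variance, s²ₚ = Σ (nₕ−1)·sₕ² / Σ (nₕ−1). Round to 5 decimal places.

Degrees of freedom: 117 + 15 + 97 + 16 = 245.
Σ(nₕ−1)sₕ² = 117·1.1881 + 15·0.2401 + 97·0.1444 + 16·1.9881 = 188.4256.
s²ₚ = 188.4256 / 245 = 0.7690841... → 0.76908.

0.76908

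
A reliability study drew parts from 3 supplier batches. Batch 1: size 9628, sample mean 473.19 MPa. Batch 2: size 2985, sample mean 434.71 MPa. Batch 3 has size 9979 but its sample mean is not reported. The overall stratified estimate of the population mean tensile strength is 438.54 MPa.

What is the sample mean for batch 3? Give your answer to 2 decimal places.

406.25

Σ Nₕx̄ₕ = N·μ, so 9979·x̄_3 = 22592·438.54 − (9628·473.19 + 2985·434.71).
= 9907495.68 − 5853482.67 = 4054013.01.
x̄_3 = 4054013.01 / 9979 = 406.2544... → 406.25.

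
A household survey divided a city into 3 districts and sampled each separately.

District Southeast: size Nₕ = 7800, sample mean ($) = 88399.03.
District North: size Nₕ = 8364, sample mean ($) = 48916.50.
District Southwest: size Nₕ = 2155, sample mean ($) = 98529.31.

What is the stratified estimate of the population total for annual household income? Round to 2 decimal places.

1310980703.05

Estimate total by summing Nₕ·x̄ₕ over strata.
7800·88399.03 + 8364·48916.50 + 2155·98529.31 = 689512434 + 409137606 + 212330663.05 = 1310980703.05.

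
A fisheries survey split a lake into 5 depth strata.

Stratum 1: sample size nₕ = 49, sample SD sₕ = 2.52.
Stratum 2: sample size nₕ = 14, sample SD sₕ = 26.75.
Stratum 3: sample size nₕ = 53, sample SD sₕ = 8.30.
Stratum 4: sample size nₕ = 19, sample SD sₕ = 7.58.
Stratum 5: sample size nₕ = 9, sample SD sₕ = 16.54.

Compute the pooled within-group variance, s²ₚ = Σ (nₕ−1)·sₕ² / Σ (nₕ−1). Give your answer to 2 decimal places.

1: (49−1)·2.52² = 48·6.3504 = 304.8192
2: (14−1)·26.75² = 13·715.5625 = 9302.3125
3: (53−1)·8.30² = 52·68.89 = 3582.28
4: (19−1)·7.58² = 18·57.4564 = 1034.2152
5: (9−1)·16.54² = 8·273.5716 = 2188.5728
Numerator = 16412.1997; denominator = Σ(nₕ−1) = 139.
s²ₚ = 16412.1997/139 = 118.0734... → 118.07.

118.07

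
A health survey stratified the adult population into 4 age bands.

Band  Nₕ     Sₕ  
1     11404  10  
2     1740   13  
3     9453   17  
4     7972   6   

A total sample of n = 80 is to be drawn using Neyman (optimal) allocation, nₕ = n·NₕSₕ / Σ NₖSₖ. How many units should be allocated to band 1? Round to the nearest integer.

26

Σ NₕSₕ = 11404·10 + 1740·13 + 9453·17 + 7972·6 = 345193.
Share for 1: 114040/345193 = 0.33037.
n_1 = 80 × 0.33037 = 26.429... → 26.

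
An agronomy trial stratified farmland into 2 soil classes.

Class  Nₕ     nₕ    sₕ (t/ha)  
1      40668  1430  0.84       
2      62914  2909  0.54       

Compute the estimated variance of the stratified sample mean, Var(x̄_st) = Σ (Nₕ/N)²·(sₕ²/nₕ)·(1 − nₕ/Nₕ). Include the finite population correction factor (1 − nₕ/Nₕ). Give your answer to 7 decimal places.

N = 103582; Wₕ = Nₕ/N.
class 1: (40668/103582)²·0.84²/1430·(1 − 1430/40668) = 0.0000733861
class 2: (62914/103582)²·0.54²/2909·(1 − 2909/62914) = 0.0000352704
Sum = 0.0001086564 → 0.0001087.

0.0001087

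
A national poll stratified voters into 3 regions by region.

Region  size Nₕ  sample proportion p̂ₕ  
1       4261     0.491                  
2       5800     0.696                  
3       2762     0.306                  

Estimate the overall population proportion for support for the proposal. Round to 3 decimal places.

0.544

N = 4261 + 5800 + 2762 = 12823.
Overall proportion = Σ (Nₕ/N)·p̂ₕ.
Σ Nₕp̂ₕ = 2092.151 + 4036.8 + 845.172 = 6974.123.
6974.123 / 12823 = 0.54388... → 0.544.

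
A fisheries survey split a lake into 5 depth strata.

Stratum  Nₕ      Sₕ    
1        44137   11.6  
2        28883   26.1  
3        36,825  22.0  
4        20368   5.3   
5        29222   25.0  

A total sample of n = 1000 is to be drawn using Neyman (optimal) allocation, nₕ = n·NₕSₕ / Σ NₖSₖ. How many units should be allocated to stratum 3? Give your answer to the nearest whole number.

278

Σ NₕSₕ = 44137·11.6 + 28883·26.1 + 36825·22.0 + 20368·5.3 + 29222·25.0 = 2914485.9.
Share for 3: 810150/2914485.9 = 0.27797.
n_3 = 1000 × 0.27797 = 277.974... → 278.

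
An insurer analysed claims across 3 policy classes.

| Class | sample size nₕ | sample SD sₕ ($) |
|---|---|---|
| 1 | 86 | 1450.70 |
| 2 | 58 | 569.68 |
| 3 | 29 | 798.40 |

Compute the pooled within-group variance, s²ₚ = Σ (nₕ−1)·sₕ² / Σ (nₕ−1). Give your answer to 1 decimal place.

1: (86−1)·1450.70² = 85·2104530.49 = 178885091.65
2: (58−1)·569.68² = 57·324535.3024 = 18498512.2368
3: (29−1)·798.40² = 28·637442.56 = 17848391.68
Numerator = 215231995.5668; denominator = Σ(nₕ−1) = 170.
s²ₚ = 215231995.5668/170 = 1266070.562... → 1266070.6.

1266070.6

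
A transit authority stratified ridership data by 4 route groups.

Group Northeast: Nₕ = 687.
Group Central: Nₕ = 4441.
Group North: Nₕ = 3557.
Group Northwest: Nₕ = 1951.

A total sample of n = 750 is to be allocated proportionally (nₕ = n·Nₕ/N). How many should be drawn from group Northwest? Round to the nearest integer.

138

Share of group Northwest = 1951/10636 = 0.18343.
Allocate 750 × 0.18343 = 137.575... → 138.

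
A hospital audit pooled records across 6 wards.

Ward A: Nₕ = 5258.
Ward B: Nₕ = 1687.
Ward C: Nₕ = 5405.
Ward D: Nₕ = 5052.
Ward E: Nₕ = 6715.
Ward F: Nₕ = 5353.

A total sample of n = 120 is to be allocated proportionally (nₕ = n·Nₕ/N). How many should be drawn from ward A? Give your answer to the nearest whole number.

Share of ward A = 5258/29470 = 0.17842.
Allocate 120 × 0.17842 = 21.410... → 21.

21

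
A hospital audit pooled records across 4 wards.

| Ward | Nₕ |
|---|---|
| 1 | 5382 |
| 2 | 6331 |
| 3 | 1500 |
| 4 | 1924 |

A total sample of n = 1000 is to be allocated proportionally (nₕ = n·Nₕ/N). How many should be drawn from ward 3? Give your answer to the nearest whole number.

N = 5382 + 6331 + 1500 + 1924 = 15137.
n_3 = 1000·1500/15137 = 99.095... → 99.

99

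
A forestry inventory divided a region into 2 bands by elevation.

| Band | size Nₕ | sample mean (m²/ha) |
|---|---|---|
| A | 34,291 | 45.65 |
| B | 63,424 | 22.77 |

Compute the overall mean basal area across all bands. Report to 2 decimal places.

30.80

N = 97715; weights Wₕ = Nₕ/N = (0.3509, 0.6491).
x̄_st = Σ Wₕ·x̄ₕ = 0.3509·45.65 + 0.6491·22.77 ≈ 30.7992...
→ 30.80.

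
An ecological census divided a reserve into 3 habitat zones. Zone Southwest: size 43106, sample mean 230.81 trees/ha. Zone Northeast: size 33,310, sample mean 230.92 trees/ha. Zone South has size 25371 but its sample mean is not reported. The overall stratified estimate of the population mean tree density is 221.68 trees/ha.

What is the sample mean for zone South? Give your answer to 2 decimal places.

Σ Nₕx̄ₕ = N·μ, so 25371·x̄_South = 101787·221.68 − (43106·230.81 + 33310·230.92).
= 22564142.16 − 17641241.06 = 4922901.1.
x̄_South = 4922901.1 / 25371 = 194.0365... → 194.04.

194.04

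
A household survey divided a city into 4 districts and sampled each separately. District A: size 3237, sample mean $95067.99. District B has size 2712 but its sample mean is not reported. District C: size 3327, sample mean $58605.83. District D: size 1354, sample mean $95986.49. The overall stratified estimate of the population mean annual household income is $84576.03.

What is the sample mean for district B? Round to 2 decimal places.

98215.64

Σ Nₕx̄ₕ = N·μ, so 2712·x̄_B = 10630·84576.03 − (3237·95067.99 + 3327·58605.83 + 1354·95986.49).
= 899043198.9 − 632682387.5 = 266360811.4.
x̄_B = 266360811.4 / 2712 = 98215.6384... → 98215.64.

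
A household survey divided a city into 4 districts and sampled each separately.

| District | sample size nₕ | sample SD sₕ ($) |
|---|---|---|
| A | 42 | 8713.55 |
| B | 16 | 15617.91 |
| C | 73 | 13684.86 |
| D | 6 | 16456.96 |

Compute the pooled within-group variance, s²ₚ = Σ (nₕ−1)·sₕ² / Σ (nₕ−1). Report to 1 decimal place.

162479223.8

A: (42−1)·8713.55² = 41·75925953.6025 = 3112964097.7025
B: (16−1)·15617.91² = 15·243919112.7681 = 3658786691.5215
C: (73−1)·13684.86² = 72·187275393.2196 = 13483828311.8112
D: (6−1)·16456.96² = 5·270831532.4416 = 1354157662.208
Numerator = 21609736763.2432; denominator = Σ(nₕ−1) = 133.
s²ₚ = 21609736763.2432/133 = 162479223.784... → 162479223.8.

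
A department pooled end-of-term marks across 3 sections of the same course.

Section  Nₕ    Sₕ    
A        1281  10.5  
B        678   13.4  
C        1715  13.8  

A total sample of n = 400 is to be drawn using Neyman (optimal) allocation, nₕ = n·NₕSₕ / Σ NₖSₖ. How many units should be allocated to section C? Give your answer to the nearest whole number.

205

Σ NₕSₕ = 1281·10.5 + 678·13.4 + 1715·13.8 = 46202.7.
Share for C: 23667/46202.7 = 0.51224.
n_C = 400 × 0.51224 = 204.897... → 205.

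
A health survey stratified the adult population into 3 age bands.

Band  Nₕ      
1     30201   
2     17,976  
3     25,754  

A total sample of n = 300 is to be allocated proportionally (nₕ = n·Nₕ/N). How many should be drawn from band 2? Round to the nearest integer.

N = 30201 + 17976 + 25754 = 73931.
n_2 = 300·17976/73931 = 72.944... → 73.

73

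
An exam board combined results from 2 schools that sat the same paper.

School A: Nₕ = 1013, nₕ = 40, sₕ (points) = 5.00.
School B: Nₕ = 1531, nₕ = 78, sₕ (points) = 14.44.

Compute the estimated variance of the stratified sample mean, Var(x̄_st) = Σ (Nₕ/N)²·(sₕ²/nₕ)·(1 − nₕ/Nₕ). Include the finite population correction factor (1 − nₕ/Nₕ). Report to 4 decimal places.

N = 2544. Term for each stratum: Wₕ²sₕ²/nₕ·(1−nₕ/Nₕ).
Var(x̄_st) = 0.0951849 + 0.9188537 = 1.0140386 → 1.0140.

1.0140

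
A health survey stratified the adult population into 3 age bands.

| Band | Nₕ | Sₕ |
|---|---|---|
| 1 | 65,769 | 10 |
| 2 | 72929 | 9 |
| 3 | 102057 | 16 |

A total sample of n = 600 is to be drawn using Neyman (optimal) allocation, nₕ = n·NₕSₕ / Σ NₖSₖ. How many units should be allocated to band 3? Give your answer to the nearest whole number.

332

1: NₕSₕ = 65769·10 = 657690
2: NₕSₕ = 72929·9 = 656361
3: NₕSₕ = 102057·16 = 1632912
Σ NₕSₕ = 2946963.
n_3 = 600·1632912/2946963 = 332.460... → 332.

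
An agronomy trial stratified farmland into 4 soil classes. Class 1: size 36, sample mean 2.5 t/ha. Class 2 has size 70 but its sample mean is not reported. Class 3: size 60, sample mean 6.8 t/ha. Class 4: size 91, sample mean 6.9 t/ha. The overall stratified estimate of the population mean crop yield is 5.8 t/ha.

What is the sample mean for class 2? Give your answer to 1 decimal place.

N = 36 + 70 + 60 + 91 = 257.
Overall total = μ·N = 5.8·257 = 1490.6.
Subtract the known strata: 36·2.5 + 60·6.8 + 91·6.9 = 1125.9.
Remaining total for class 2: 1490.6 − 1125.9 = 364.7.
Divide by its size: 364.7 / 70 = 5.21 → 5.2.

5.2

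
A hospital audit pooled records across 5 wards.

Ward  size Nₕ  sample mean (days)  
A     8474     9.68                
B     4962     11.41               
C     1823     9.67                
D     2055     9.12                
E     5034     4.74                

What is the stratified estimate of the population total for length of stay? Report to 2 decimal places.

198875.91

A: 8474·9.68 = 82028.32
B: 4962·11.41 = 56616.42
C: 1823·9.67 = 17628.41
D: 2055·9.12 = 18741.6
E: 5034·4.74 = 23861.16
τ̂ = Σ Nₕx̄ₕ = 198875.91.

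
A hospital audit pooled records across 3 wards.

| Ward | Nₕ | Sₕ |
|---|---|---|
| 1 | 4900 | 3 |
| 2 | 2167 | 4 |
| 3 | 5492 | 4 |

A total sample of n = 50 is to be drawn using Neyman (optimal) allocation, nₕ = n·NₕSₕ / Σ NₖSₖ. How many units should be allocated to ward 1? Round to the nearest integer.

Σ NₕSₕ = 4900·3 + 2167·4 + 5492·4 = 45336.
Share for 1: 14700/45336 = 0.32425.
n_1 = 50 × 0.32425 = 16.212... → 16.

16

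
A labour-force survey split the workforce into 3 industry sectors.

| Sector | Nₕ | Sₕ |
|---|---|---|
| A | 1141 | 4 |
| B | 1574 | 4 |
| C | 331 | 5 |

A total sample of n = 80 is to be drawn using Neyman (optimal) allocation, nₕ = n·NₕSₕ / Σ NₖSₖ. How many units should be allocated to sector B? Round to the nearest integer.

A: NₕSₕ = 1141·4 = 4564
B: NₕSₕ = 1574·4 = 6296
C: NₕSₕ = 331·5 = 1655
Σ NₕSₕ = 12515.
n_B = 80·6296/12515 = 40.246... → 40.

40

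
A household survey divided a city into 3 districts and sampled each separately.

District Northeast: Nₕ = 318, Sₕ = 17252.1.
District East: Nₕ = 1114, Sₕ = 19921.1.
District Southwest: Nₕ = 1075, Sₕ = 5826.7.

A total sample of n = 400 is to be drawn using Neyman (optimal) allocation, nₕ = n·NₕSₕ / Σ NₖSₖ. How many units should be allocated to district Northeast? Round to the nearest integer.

Σ NₕSₕ = 318·17252.1 + 1114·19921.1 + 1075·5826.7 = 33941975.7.
Share for Northeast: 5486167.8/33941975.7 = 0.16163.
n_Northeast = 400 × 0.16163 = 64.653... → 65.

65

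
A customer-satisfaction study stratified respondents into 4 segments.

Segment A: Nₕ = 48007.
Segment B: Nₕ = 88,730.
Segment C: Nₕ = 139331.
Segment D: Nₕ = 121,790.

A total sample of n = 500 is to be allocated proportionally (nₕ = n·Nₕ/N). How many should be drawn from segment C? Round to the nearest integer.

175

Share of segment C = 139331/397858 = 0.35020.
Allocate 500 × 0.35020 = 175.101... → 175.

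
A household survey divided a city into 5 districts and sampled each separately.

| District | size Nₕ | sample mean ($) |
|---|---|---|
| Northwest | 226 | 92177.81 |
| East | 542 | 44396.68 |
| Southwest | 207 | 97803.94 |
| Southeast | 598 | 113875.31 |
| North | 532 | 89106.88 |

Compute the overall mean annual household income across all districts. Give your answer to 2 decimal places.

85816.10

N = 2105; weights Wₕ = Nₕ/N = (0.1074, 0.2575, 0.0983, 0.2841, 0.2527).
x̄_st = Σ Wₕ·x̄ₕ = 0.1074·92177.81 + 0.2575·44396.68 + 0.0983·97803.94 + 0.2841·113875.31 + 0.2527·89106.88 ≈ 85816.1030...
→ 85816.10.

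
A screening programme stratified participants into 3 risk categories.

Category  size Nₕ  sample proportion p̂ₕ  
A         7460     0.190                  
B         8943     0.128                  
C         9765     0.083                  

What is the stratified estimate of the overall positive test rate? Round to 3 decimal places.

0.129

Wₕ = Nₕ/N with N = 26168: 0.2851, 0.3418, 0.3732.
p̂_st = 0.2851·0.190 + 0.3418·0.128 + 0.3732·0.083 ≈ 0.12888... → 0.129.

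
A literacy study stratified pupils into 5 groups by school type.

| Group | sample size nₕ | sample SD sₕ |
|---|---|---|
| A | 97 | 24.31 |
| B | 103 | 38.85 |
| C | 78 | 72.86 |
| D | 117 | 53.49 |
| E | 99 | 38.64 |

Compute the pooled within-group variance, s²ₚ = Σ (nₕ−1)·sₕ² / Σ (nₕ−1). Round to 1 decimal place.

Degrees of freedom: 96 + 102 + 77 + 116 + 98 = 489.
Σ(nₕ−1)sₕ² = 96·590.9761 + 102·1509.3225 + 77·5308.5796 + 116·2861.1801 + 98·1493.0496 = 1097660.9822.
s²ₚ = 1097660.9822 / 489 = 2244.705... → 2244.7.

2244.7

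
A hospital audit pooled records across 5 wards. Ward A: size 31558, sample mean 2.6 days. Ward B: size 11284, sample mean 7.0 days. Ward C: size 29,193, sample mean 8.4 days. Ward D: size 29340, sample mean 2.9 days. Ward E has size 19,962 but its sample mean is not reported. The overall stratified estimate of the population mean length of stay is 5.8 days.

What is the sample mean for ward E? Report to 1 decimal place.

Σ Nₕx̄ₕ = N·μ, so 19962·x̄_E = 121337·5.8 − (31558·2.6 + 11284·7.0 + 29193·8.4 + 29340·2.9).
= 703754.6 − 491346 = 212408.6.
x̄_E = 212408.6 / 19962 = 10.641... → 10.6.

10.6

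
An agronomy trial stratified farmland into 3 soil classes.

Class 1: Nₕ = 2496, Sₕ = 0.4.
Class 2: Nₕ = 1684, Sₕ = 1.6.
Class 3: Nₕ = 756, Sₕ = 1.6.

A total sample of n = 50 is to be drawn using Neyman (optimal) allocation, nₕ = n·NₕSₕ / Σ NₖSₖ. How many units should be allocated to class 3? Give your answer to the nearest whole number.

12

Σ NₕSₕ = 2496·0.4 + 1684·1.6 + 756·1.6 = 4902.4.
Share for 3: 1209.6/4902.4 = 0.24674.
n_3 = 50 × 0.24674 = 12.337... → 12.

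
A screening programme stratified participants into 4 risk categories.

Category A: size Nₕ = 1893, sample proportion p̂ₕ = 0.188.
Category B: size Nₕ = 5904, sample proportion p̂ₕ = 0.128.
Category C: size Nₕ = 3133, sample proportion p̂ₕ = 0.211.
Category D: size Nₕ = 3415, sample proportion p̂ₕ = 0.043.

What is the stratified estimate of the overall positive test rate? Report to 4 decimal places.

N = 1893 + 5904 + 3133 + 3415 = 14345.
Overall proportion = Σ (Nₕ/N)·p̂ₕ.
Σ Nₕp̂ₕ = 355.884 + 755.712 + 661.063 + 146.845 = 1919.504.
1919.504 / 14345 = 0.133810... → 0.1338.

0.1338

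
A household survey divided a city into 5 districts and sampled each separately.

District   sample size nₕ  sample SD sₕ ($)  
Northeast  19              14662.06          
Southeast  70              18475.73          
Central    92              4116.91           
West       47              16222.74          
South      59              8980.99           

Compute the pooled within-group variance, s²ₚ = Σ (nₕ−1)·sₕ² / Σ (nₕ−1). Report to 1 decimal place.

162232559.1

Northeast: (19−1)·14662.06² = 18·214976003.4436 = 3869568061.9848
Southeast: (70−1)·18475.73² = 69·341352599.0329 = 23553329333.2701
Central: (92−1)·4116.91² = 91·16948947.9481 = 1542354263.2771
West: (47−1)·16222.74² = 46·263177293.1076 = 12106155482.9496
South: (59−1)·8980.99² = 58·80658181.3801 = 4678174520.0458
Numerator = 45749581661.5274; denominator = Σ(nₕ−1) = 282.
s²ₚ = 45749581661.5274/282 = 162232559.083... → 162232559.1.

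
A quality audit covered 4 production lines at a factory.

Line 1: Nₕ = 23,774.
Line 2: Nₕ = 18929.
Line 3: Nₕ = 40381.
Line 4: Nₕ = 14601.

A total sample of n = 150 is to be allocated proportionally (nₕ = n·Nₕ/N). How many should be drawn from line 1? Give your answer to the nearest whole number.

37

N = 23774 + 18929 + 40381 + 14601 = 97685.
n_1 = 150·23774/97685 = 36.506... → 37.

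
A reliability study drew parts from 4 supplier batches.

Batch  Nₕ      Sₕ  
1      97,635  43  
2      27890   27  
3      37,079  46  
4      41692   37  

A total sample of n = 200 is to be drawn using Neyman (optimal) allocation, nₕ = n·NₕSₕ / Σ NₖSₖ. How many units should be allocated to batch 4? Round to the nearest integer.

1: NₕSₕ = 97635·43 = 4198305
2: NₕSₕ = 27890·27 = 753030
3: NₕSₕ = 37079·46 = 1705634
4: NₕSₕ = 41692·37 = 1542604
Σ NₕSₕ = 8199573.
n_4 = 200·1542604/8199573 = 37.626... → 38.

38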